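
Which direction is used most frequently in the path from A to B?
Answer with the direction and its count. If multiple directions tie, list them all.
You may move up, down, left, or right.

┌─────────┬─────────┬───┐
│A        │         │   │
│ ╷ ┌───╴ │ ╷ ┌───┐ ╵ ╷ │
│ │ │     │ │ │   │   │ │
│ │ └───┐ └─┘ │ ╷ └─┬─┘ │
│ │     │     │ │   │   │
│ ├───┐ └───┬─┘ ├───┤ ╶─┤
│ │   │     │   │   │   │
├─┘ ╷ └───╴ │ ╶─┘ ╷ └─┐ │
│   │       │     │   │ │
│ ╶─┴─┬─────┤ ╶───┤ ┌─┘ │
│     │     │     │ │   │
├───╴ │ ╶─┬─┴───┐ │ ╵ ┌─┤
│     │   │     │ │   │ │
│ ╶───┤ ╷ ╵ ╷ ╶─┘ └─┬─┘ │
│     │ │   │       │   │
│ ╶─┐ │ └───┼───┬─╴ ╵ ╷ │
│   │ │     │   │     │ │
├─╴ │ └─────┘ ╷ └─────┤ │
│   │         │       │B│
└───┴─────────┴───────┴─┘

Directions: right, right, right, right, down, down, right, right, up, up, right, right, right, down, right, up, right, down, down, left, down, right, down, down, left, down, left, up, up, up, left, down, left, left, down, right, right, down, down, right, down, right, up, right, down, down
Counts: {'right': 17, 'down': 16, 'up': 7, 'left': 6}
Most common: right (17 times)

Solution:

┌─────────┬─────────┬───┐
│A → → → ↓│  ↱ → → ↓│↱ ↓│
│ ╷ ┌───╴ │ ╷ ┌───┐ ╵ ╷ │
│ │ │    ↓│ │↑│   │↳ ↑│↓│
│ │ └───┐ └─┘ │ ╷ └─┬─┘ │
│ │     │↳ → ↑│ │   │↓ ↲│
│ ├───┐ └───┬─┘ ├───┤ ╶─┤
│ │   │     │   │↓ ↰│↳ ↓│
├─┘ ╷ └───╴ │ ╶─┘ ╷ └─┐ │
│   │       │↓ ← ↲│↑  │↓│
│ ╶─┴─┬─────┤ ╶───┤ ┌─┘ │
│     │     │↳ → ↓│↑│↓ ↲│
├───╴ │ ╶─┬─┴───┐ │ ╵ ┌─┤
│     │   │     │↓│↑ ↲│ │
│ ╶───┤ ╷ ╵ ╷ ╶─┘ └─┬─┘ │
│     │ │   │    ↳ ↓│↱ ↓│
│ ╶─┐ │ └───┼───┬─╴ ╵ ╷ │
│   │ │     │   │  ↳ ↑│↓│
├─╴ │ └─────┘ ╷ └─────┤ │
│   │         │       │B│
└───┴─────────┴───────┴─┘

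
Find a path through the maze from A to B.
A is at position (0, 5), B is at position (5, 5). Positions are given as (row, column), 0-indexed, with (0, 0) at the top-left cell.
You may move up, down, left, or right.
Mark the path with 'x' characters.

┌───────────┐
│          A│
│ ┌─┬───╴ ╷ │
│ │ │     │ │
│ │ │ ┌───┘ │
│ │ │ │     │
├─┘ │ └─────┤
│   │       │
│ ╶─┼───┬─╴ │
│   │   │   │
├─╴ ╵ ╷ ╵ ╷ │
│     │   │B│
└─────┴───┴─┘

Finding the shortest path from (0, 5) to (5, 5):
Path length: 11 steps
Directions: left → down → left → left → down → down → right → right → right → down → down

Solution:

┌───────────┐
│        x A│
│ ┌─┬───╴ ╷ │
│ │ │x x x│ │
│ │ │ ┌───┘ │
│ │ │x│     │
├─┘ │ └─────┤
│   │x x x x│
│ ╶─┼───┬─╴ │
│   │   │  x│
├─╴ ╵ ╷ ╵ ╷ │
│     │   │B│
└─────┴───┴─┘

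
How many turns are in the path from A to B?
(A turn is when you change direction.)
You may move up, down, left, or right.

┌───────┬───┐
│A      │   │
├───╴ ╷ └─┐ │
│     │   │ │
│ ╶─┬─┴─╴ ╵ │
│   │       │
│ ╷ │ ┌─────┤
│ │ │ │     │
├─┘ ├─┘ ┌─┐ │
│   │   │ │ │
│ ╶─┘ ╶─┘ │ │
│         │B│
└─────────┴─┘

Directions: right, right, down, left, left, down, right, down, down, left, down, right, right, up, right, up, right, right, down, down
Number of turns: 13

Solution:

┌───────┬───┐
│A → ↓  │   │
├───╴ ╷ └─┐ │
│↓ ← ↲│   │ │
│ ╶─┬─┴─╴ ╵ │
│↳ ↓│       │
│ ╷ │ ┌─────┤
│ │↓│ │↱ → ↓│
├─┘ ├─┘ ┌─┐ │
│↓ ↲│↱ ↑│ │↓│
│ ╶─┘ ╶─┘ │ │
│↳ → ↑    │B│
└─────────┴─┘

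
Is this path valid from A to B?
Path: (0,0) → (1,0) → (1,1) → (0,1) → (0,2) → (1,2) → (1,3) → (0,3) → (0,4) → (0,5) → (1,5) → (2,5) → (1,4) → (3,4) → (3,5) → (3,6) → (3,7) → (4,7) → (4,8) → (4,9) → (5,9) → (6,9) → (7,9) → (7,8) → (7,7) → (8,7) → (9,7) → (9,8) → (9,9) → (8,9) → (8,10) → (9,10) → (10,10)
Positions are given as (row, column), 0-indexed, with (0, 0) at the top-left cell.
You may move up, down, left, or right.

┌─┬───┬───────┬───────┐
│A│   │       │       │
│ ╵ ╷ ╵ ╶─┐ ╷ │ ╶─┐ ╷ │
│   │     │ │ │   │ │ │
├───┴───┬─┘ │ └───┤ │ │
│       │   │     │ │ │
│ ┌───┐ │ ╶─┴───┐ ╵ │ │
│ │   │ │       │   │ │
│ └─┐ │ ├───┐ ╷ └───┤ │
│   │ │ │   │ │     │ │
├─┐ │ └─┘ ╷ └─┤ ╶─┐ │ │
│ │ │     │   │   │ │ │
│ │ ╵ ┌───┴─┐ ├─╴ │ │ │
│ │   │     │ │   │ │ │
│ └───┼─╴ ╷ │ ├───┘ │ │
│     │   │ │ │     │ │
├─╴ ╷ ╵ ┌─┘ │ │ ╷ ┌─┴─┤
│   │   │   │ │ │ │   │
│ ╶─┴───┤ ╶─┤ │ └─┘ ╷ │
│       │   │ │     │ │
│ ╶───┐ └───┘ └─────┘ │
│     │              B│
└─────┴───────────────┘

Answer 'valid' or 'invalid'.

Checking path validity:
Result: Invalid move at step 12: cannot move from (2, 5) to (1, 4).

invalid

Correct solution:

┌─┬───┬───────┬───────┐
│A│↱ ↓│↱ → ↓  │       │
│ ╵ ╷ ╵ ╶─┐ ╷ │ ╶─┐ ╷ │
│↳ ↑│↳ ↑  │↓│ │   │ │ │
├───┴───┬─┘ │ └───┤ │ │
│       │↓ ↲│     │ │ │
│ ┌───┐ │ ╶─┴───┐ ╵ │ │
│ │   │ │↳ → → ↓│   │ │
│ └─┐ │ ├───┐ ╷ └───┤ │
│   │ │ │   │ │↳ → ↓│ │
├─┐ │ └─┘ ╷ └─┤ ╶─┐ │ │
│ │ │     │   │   │↓│ │
│ │ ╵ ┌───┴─┐ ├─╴ │ │ │
│ │   │     │ │   │↓│ │
│ └───┼─╴ ╷ │ ├───┘ │ │
│     │   │ │ │↓ ← ↲│ │
├─╴ ╷ ╵ ┌─┘ │ │ ╷ ┌─┴─┤
│   │   │   │ │↓│ │↱ ↓│
│ ╶─┴───┤ ╶─┤ │ └─┘ ╷ │
│       │   │ │↳ → ↑│↓│
│ ╶───┐ └───┘ └─────┘ │
│     │              B│
└─────┴───────────────┘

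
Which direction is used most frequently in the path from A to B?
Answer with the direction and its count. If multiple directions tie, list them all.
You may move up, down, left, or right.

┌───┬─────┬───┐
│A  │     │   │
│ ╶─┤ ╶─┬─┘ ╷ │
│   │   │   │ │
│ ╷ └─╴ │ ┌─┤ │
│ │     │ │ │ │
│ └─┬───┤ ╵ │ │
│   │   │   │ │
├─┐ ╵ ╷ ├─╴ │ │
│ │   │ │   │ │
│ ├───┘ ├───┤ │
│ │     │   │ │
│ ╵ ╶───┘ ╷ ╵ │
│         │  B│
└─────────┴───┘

Directions: down, down, down, right, down, right, up, right, down, down, left, left, down, right, right, right, up, right, down, right
Counts: {'down': 8, 'right': 8, 'up': 2, 'left': 2}
Most common: down and right (tied at 8 times each)

Solution:

┌───┬─────┬───┐
│A  │     │   │
│ ╶─┤ ╶─┬─┘ ╷ │
│↓  │   │   │ │
│ ╷ └─╴ │ ┌─┤ │
│↓│     │ │ │ │
│ └─┬───┤ ╵ │ │
│↳ ↓│↱ ↓│   │ │
├─┐ ╵ ╷ ├─╴ │ │
│ │↳ ↑│↓│   │ │
│ ├───┘ ├───┤ │
│ │↓ ← ↲│↱ ↓│ │
│ ╵ ╶───┘ ╷ ╵ │
│  ↳ → → ↑│↳ B│
└─────────┴───┘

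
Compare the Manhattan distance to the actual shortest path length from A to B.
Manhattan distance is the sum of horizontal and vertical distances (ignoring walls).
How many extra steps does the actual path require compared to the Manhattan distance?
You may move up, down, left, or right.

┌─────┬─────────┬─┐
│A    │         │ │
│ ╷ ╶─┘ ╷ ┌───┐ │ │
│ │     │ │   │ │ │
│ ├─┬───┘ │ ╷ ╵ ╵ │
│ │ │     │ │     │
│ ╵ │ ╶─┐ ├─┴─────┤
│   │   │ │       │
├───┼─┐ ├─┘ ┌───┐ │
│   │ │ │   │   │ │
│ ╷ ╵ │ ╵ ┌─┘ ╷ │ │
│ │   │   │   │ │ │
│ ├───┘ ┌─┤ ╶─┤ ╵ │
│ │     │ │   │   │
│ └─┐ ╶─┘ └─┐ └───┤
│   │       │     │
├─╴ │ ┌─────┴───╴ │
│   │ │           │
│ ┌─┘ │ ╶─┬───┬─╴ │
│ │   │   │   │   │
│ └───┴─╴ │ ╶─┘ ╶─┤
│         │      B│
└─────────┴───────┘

Manhattan distance: |10 - 0| + |8 - 0| = 18
Actual path length: 40
Extra steps: 40 - 18 = 22

Solution:

┌─────┬─────────┬─┐
│A ↓  │↱ ↓      │ │
│ ╷ ╶─┘ ╷ ┌───┐ │ │
│ │↳ → ↑│↓│   │ │ │
│ ├─┬───┘ │ ╷ ╵ ╵ │
│ │ │↓ ← ↲│ │     │
│ ╵ │ ╶─┐ ├─┴─────┤
│   │↳ ↓│ │↱ → → ↓│
├───┼─┐ ├─┘ ┌───┐ │
│   │ │↓│↱ ↑│↓ ↰│↓│
│ ╷ ╵ │ ╵ ┌─┘ ╷ │ │
│ │   │↳ ↑│↓ ↲│↑│↓│
│ ├───┘ ┌─┤ ╶─┤ ╵ │
│ │     │ │↳ ↓│↑ ↲│
│ └─┐ ╶─┘ └─┐ └───┤
│   │       │↳ → ↓│
├─╴ │ ┌─────┴───╴ │
│   │ │          ↓│
│ ┌─┘ │ ╶─┬───┬─╴ │
│ │   │   │   │↓ ↲│
│ └───┴─╴ │ ╶─┘ ╶─┤
│         │    ↳ B│
└─────────┴───────┘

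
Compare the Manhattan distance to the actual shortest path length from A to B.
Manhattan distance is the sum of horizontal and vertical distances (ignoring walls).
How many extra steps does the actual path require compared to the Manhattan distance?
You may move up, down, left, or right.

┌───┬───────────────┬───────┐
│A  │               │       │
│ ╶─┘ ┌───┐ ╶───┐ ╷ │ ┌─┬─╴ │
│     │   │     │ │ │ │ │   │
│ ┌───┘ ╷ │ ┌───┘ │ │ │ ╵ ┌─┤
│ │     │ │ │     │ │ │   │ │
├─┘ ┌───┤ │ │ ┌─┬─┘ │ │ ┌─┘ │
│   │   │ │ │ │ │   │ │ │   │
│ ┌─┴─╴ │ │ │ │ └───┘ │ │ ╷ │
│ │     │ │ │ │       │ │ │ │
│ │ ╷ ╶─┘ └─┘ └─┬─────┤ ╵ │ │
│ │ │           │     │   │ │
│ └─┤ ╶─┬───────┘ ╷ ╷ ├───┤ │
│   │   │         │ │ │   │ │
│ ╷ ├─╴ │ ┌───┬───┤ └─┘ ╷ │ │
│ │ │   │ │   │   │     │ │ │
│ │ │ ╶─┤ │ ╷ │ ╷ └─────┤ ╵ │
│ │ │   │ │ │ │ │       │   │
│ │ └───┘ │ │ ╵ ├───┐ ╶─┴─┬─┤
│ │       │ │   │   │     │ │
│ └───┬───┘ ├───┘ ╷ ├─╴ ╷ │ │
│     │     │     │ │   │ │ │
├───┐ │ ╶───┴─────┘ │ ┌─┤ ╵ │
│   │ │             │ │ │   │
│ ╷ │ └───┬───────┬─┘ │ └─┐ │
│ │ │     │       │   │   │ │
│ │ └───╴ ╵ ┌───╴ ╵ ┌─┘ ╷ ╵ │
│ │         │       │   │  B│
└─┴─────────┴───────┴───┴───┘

Manhattan distance: |13 - 0| + |13 - 0| = 26
Actual path length: 62
Extra steps: 62 - 26 = 36

Solution:

┌───┬───────────────┬───────┐
│A  │↱ → → → → → ↓  │       │
│ ╶─┘ ┌───┐ ╶───┐ ╷ │ ┌─┬─╴ │
│↳ → ↑│↓ ↰│     │↓│ │ │ │   │
│ ┌───┘ ╷ │ ┌───┘ │ │ │ ╵ ┌─┤
│ │↓ ← ↲│↑│ │↓ ← ↲│ │ │   │ │
├─┘ ┌───┤ │ │ ┌─┬─┘ │ │ ┌─┘ │
│↓ ↲│   │↑│ │↓│ │   │ │ │   │
│ ┌─┴─╴ │ │ │ │ └───┘ │ │ ╷ │
│↓│     │↑│ │↓│       │ │ │ │
│ │ ╷ ╶─┘ └─┘ └─┬─────┤ ╵ │ │
│↓│ │    ↑ ← ↲  │     │   │ │
│ └─┤ ╶─┬───────┘ ╷ ╷ ├───┤ │
│↓  │   │         │ │ │   │ │
│ ╷ ├─╴ │ ┌───┬───┤ └─┘ ╷ │ │
│↓│ │   │ │   │   │     │ │ │
│ │ │ ╶─┤ │ ╷ │ ╷ └─────┤ ╵ │
│↓│ │   │ │ │ │ │       │   │
│ │ └───┘ │ │ ╵ ├───┐ ╶─┴─┬─┤
│↓│       │ │   │   │  ↱ ↓│ │
│ └───┬───┘ ├───┘ ╷ ├─╴ ╷ │ │
│↳ → ↓│     │     │ │↱ ↑│↓│ │
├───┐ │ ╶───┴─────┘ │ ┌─┤ ╵ │
│   │↓│             │↑│ │↳ ↓│
│ ╷ │ └───┬───────┬─┘ │ └─┐ │
│ │ │↳ → ↓│↱ → → ↓│↱ ↑│   │↓│
│ │ └───╴ ╵ ┌───╴ ╵ ┌─┘ ╷ ╵ │
│ │      ↳ ↑│    ↳ ↑│   │  B│
└─┴─────────┴───────┴───┴───┘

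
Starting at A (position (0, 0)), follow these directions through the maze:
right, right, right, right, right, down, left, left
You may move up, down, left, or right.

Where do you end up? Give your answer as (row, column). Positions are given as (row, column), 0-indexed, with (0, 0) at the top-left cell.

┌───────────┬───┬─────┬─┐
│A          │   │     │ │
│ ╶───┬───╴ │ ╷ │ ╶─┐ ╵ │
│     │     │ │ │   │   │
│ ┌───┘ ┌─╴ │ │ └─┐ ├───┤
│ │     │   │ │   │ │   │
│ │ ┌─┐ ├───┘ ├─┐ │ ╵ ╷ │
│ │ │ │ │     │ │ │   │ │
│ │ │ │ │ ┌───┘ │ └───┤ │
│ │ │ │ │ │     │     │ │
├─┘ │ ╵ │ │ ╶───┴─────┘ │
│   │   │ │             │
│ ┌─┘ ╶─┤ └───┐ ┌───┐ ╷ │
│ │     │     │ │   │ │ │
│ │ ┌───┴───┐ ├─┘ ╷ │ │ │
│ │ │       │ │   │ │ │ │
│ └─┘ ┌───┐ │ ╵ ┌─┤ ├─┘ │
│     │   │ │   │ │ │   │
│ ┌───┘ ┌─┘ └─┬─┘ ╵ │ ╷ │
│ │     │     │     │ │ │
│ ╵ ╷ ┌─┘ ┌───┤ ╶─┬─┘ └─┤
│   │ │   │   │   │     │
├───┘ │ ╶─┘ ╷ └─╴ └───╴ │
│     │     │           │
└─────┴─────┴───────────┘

Following directions step by step:
Start: (0, 0)
  right: (0, 0) → (0, 1)
  right: (0, 1) → (0, 2)
  right: (0, 2) → (0, 3)
  right: (0, 3) → (0, 4)
  right: (0, 4) → (0, 5)
  down: (0, 5) → (1, 5)
  left: (1, 5) → (1, 4)
  left: (1, 4) → (1, 3)
Final position: (1, 3)

Path taken:

┌───────────┬───┬─────┬─┐
│A → → → → ↓│   │     │ │
│ ╶───┬───╴ │ ╷ │ ╶─┐ ╵ │
│     │B ← ↲│ │ │   │   │
│ ┌───┘ ┌─╴ │ │ └─┐ ├───┤
│ │     │   │ │   │ │   │
│ │ ┌─┐ ├───┘ ├─┐ │ ╵ ╷ │
│ │ │ │ │     │ │ │   │ │
│ │ │ │ │ ┌───┘ │ └───┤ │
│ │ │ │ │ │     │     │ │
├─┘ │ ╵ │ │ ╶───┴─────┘ │
│   │   │ │             │
│ ┌─┘ ╶─┤ └───┐ ┌───┐ ╷ │
│ │     │     │ │   │ │ │
│ │ ┌───┴───┐ ├─┘ ╷ │ │ │
│ │ │       │ │   │ │ │ │
│ └─┘ ┌───┐ │ ╵ ┌─┤ ├─┘ │
│     │   │ │   │ │ │   │
│ ┌───┘ ┌─┘ └─┬─┘ ╵ │ ╷ │
│ │     │     │     │ │ │
│ ╵ ╷ ┌─┘ ┌───┤ ╶─┬─┘ └─┤
│   │ │   │   │   │     │
├───┘ │ ╶─┘ ╷ └─╴ └───╴ │
│     │     │           │
└─────┴─────┴───────────┘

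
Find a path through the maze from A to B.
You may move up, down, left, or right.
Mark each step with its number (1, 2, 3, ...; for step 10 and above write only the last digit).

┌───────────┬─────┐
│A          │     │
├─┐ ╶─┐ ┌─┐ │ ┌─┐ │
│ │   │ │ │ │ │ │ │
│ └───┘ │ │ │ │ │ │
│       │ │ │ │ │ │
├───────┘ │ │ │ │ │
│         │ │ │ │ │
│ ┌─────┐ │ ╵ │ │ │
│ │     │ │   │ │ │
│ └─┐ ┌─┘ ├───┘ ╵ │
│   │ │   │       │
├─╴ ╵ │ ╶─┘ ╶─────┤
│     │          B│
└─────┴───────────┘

Finding the shortest path through the maze:
Path length: 28 steps
Directions: right → right → right → right → right → down → down → down → down → right → up → up → up → up → right → right → down → down → down → down → down → left → left → left → down → right → right → right

Solution:

┌───────────┬─────┐
│A 1 2 3 4 5│4 5 6│
├─┐ ╶─┐ ┌─┐ │ ┌─┐ │
│ │   │ │ │6│3│ │7│
│ └───┘ │ │ │ │ │ │
│       │ │7│2│ │8│
├───────┘ │ │ │ │ │
│         │8│1│ │9│
│ ┌─────┐ │ ╵ │ │ │
│ │     │ │9 0│ │0│
│ └─┐ ┌─┘ ├───┘ ╵ │
│   │ │   │4 3 2 1│
├─╴ ╵ │ ╶─┘ ╶─────┤
│     │    5 6 7 B│
└─────┴───────────┘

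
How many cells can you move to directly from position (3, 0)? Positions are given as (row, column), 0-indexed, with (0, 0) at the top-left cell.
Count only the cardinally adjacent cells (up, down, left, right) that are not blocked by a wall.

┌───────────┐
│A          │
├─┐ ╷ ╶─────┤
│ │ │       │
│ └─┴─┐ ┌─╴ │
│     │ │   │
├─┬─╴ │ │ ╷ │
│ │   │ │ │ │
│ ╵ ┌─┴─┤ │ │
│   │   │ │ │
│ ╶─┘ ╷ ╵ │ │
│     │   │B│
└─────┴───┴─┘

Checking passable neighbors of (3, 0):
Neighbors: (4, 0)
Count: 1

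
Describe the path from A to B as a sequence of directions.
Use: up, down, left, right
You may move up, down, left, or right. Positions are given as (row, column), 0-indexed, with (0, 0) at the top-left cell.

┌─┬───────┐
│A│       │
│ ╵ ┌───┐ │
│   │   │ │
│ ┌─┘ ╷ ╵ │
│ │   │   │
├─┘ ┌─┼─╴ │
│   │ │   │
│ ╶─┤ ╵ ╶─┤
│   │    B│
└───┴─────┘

Finding the path and converting it to directions:
Path through cells: (0,0) → (1,0) → (1,1) → (0,1) → (0,2) → (0,3) → (0,4) → (1,4) → (2,4) → (3,4) → (3,3) → (4,3) → (4,4)
Directions: down, right, up, right, right, right, down, down, down, left, down, right

Solution:

┌─┬───────┐
│A│↱ → → ↓│
│ ╵ ┌───┐ │
│↳ ↑│   │↓│
│ ┌─┘ ╷ ╵ │
│ │   │  ↓│
├─┘ ┌─┼─╴ │
│   │ │↓ ↲│
│ ╶─┤ ╵ ╶─┤
│   │  ↳ B│
└───┴─────┘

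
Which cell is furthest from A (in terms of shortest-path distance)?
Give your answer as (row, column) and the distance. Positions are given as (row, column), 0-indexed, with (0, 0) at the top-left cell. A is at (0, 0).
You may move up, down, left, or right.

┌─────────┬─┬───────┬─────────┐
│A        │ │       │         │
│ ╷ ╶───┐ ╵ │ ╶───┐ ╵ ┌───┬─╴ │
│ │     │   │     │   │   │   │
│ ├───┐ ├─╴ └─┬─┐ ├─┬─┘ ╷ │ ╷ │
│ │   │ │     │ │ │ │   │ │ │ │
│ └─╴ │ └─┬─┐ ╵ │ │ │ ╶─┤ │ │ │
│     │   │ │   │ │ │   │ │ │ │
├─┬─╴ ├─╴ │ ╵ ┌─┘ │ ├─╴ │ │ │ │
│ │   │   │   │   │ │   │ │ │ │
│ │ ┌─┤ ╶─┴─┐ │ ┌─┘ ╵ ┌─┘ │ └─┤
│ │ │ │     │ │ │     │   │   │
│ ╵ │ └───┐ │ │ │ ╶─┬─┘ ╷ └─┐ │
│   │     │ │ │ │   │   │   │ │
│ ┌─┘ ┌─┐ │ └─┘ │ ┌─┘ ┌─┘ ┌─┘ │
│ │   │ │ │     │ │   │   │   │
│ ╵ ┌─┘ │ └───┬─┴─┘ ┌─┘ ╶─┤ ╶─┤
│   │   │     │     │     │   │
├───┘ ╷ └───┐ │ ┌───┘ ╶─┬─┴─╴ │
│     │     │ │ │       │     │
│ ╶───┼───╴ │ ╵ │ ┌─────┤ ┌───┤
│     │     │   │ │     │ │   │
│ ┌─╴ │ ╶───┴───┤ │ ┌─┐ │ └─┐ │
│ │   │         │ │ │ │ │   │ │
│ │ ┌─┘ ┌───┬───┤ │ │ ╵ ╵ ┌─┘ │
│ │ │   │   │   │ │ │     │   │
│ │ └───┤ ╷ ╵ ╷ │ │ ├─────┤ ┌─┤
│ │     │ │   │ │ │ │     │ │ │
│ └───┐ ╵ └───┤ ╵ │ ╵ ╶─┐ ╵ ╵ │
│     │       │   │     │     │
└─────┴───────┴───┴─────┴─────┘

Computing BFS distances from A to all cells:
Furthest cell: (11, 7)
Distance: 84 steps

Path from A to the furthest cell:

┌─────────┬─┬───────┬─────────┐
│A        │ │       │         │
│ ╷ ╶───┐ ╵ │ ╶───┐ ╵ ┌───┬─╴ │
│↓│     │   │     │   │   │   │
│ ├───┐ ├─╴ └─┬─┐ ├─┬─┘ ╷ │ ╷ │
│↓│   │ │     │ │ │ │   │ │ │ │
│ └─╴ │ └─┬─┐ ╵ │ │ │ ╶─┤ │ │ │
│↳ → ↓│   │ │   │ │ │   │ │ │ │
├─┬─╴ ├─╴ │ ╵ ┌─┘ │ ├─╴ │ │ │ │
│ │↓ ↲│   │   │   │ │   │ │ │ │
│ │ ┌─┤ ╶─┴─┐ │ ┌─┘ ╵ ┌─┘ │ └─┤
│ │↓│ │     │ │ │     │↱ ↓│   │
│ ╵ │ └───┐ │ │ │ ╶─┬─┘ ╷ └─┐ │
│↓ ↲│↱ → ↓│ │ │ │   │↱ ↑│↓  │ │
│ ┌─┘ ┌─┐ │ └─┘ │ ┌─┘ ┌─┘ ┌─┘ │
│↓│↱ ↑│ │↓│     │ │↱ ↑│↓ ↲│   │
│ ╵ ┌─┘ │ └───┬─┴─┘ ┌─┘ ╶─┤ ╶─┤
│↳ ↑│↱ ↓│↳ → ↓│↱ → ↑│↓ ↲  │   │
├───┘ ╷ └───┐ │ ┌───┘ ╶─┬─┴─╴ │
│↱ → ↑│↳ → ↓│↓│↑│↓ ← ↲  │     │
│ ╶───┼───╴ │ ╵ │ ┌─────┤ ┌───┤
│↑ ← ↰│↓ ← ↲│↳ ↑│↓│     │ │   │
│ ┌─╴ │ ╶───┴───┤ │ ┌─┐ │ └─┐ │
│ │↱ ↑│↳ → → → B│↓│ │ │ │   │ │
│ │ ┌─┘ ┌───┬───┤ │ │ ╵ ╵ ┌─┘ │
│ │↑│   │↓ ↰│↓ ↰│↓│ │     │   │
│ │ └───┤ ╷ ╵ ╷ │ │ ├─────┤ ┌─┤
│ │↑ ← ↰│↓│↑ ↲│↑│↓│ │     │ │ │
│ └───┐ ╵ └───┤ ╵ │ ╵ ╶─┐ ╵ ╵ │
│     │↑ ↲    │↑ ↲│     │     │
└─────┴───────┴───┴─────┴─────┘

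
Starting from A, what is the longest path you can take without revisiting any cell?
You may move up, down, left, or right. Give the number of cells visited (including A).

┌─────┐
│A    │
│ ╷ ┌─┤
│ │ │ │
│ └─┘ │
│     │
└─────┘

Finding longest simple path using DFS:
Start: (0, 0)
Longest path visits 6 cells
Path: A → down → down → right → right → up

Solution:

┌─────┐
│A    │
│ ╷ ┌─┤
│↓│ │B│
│ └─┘ │
│↳ → ↑│
└─────┘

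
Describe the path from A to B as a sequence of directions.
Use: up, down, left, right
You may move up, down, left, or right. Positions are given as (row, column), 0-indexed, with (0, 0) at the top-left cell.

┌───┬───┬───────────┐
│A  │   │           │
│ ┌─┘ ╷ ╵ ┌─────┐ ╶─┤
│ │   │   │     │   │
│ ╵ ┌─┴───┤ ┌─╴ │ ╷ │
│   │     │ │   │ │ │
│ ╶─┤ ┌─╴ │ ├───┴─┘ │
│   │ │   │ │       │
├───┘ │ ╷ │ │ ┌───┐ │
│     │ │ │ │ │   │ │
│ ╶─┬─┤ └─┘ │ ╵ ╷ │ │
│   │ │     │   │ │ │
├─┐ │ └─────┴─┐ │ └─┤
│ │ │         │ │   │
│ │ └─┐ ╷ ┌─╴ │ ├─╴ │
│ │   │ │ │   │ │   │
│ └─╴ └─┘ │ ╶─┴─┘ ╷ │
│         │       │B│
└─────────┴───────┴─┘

Finding the path and converting it to directions:
Path through cells: (0,0) → (1,0) → (2,0) → (2,1) → (1,1) → (1,2) → (0,2) → (0,3) → (1,3) → (1,4) → (0,4) → (0,5) → (0,6) → (0,7) → (0,8) → (1,8) → (1,9) → (2,9) → (3,9) → (3,8) → (3,7) → (3,6) → (4,6) → (5,6) → (5,7) → (4,7) → (4,8) → (5,8) → (6,8) → (6,9) → (7,9) → (8,9)
Directions: down, down, right, up, right, up, right, down, right, up, right, right, right, right, down, right, down, down, left, left, left, down, down, right, up, right, down, down, right, down, down

Solution:

┌───┬───┬───────────┐
│A  │↱ ↓│↱ → → → ↓  │
│ ┌─┘ ╷ ╵ ┌─────┐ ╶─┤
│↓│↱ ↑│↳ ↑│     │↳ ↓│
│ ╵ ┌─┴───┤ ┌─╴ │ ╷ │
│↳ ↑│     │ │   │ │↓│
│ ╶─┤ ┌─╴ │ ├───┴─┘ │
│   │ │   │ │↓ ← ← ↲│
├───┘ │ ╷ │ │ ┌───┐ │
│     │ │ │ │↓│↱ ↓│ │
│ ╶─┬─┤ └─┘ │ ╵ ╷ │ │
│   │ │     │↳ ↑│↓│ │
├─┐ │ └─────┴─┐ │ └─┤
│ │ │         │ │↳ ↓│
│ │ └─┐ ╷ ┌─╴ │ ├─╴ │
│ │   │ │ │   │ │  ↓│
│ └─╴ └─┘ │ ╶─┴─┘ ╷ │
│         │       │B│
└─────────┴───────┴─┘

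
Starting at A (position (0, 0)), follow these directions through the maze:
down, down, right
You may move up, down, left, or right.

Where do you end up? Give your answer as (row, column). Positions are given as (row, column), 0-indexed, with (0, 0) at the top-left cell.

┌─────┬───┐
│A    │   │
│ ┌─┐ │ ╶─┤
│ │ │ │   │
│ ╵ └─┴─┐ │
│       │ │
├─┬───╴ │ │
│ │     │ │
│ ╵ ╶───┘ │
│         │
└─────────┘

Following directions step by step:
Start: (0, 0)
  down: (0, 0) → (1, 0)
  down: (1, 0) → (2, 0)
  right: (2, 0) → (2, 1)
Final position: (2, 1)

Path taken:

┌─────┬───┐
│A    │   │
│ ┌─┐ │ ╶─┤
│↓│ │ │   │
│ ╵ └─┴─┐ │
│↳ B    │ │
├─┬───╴ │ │
│ │     │ │
│ ╵ ╶───┘ │
│         │
└─────────┘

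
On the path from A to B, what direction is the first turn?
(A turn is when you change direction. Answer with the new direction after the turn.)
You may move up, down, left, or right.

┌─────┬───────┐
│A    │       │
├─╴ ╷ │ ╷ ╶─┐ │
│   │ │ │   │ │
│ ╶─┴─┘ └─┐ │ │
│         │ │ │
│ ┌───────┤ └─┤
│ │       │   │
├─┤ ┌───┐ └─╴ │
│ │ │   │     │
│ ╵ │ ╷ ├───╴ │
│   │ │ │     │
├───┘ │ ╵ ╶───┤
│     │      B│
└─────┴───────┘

Directions: right, down, left, down, right, right, right, up, up, right, down, right, down, down, right, down, down, left, left, down, right, right
First turn direction: down

Solution:

┌─────┬───────┐
│A ↓  │↱ ↓    │
├─╴ ╷ │ ╷ ╶─┐ │
│↓ ↲│ │↑│↳ ↓│ │
│ ╶─┴─┘ └─┐ │ │
│↳ → → ↑  │↓│ │
│ ┌───────┤ └─┤
│ │       │↳ ↓│
├─┤ ┌───┐ └─╴ │
│ │ │   │    ↓│
│ ╵ │ ╷ ├───╴ │
│   │ │ │↓ ← ↲│
├───┘ │ ╵ ╶───┤
│     │  ↳ → B│
└─────┴───────┘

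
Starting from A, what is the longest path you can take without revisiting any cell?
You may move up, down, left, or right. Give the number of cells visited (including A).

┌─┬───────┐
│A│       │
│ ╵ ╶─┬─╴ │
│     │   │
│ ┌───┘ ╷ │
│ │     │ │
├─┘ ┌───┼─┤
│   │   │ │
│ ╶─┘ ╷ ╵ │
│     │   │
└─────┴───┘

Finding longest simple path using DFS:
Start: (0, 0)
Longest path visits 22 cells
Path: A → down → right → up → right → right → right → down → left → down → left → left → down → left → down → right → right → up → right → down → right → up

Solution:

┌─┬───────┐
│A│↱ → → ↓│
│ ╵ ╶─┬─╴ │
│↳ ↑  │↓ ↲│
│ ┌───┘ ╷ │
│ │↓ ← ↲│ │
├─┘ ┌───┼─┤
│↓ ↲│↱ ↓│B│
│ ╶─┘ ╷ ╵ │
│↳ → ↑│↳ ↑│
└─────┴───┘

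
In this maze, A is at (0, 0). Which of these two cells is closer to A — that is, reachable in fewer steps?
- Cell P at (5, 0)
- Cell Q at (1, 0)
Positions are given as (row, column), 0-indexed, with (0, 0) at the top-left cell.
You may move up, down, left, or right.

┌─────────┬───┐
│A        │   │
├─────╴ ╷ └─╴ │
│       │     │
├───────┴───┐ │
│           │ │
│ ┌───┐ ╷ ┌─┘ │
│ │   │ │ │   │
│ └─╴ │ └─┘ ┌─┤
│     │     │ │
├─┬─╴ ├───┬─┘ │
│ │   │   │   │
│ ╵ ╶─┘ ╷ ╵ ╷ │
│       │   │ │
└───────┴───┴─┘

Shortest path A → P at (5, 0): 27 steps
Shortest path A → Q at (1, 0): 7 steps

Q is closer (7 steps vs 27 steps).

Path to P:

┌─────────┬───┐
│A → → → ↓│   │
├─────╴ ╷ └─╴ │
│       │↳ → ↓│
├───────┴───┐ │
│↓ ← ← ↰    │↓│
│ ┌───┐ ╷ ┌─┘ │
│↓│   │↑│ │↓ ↲│
│ └─╴ │ └─┘ ┌─┤
│↳ → ↓│↑ ← ↲│ │
├─┬─╴ ├───┬─┘ │
│P│↓ ↲│   │   │
│ ╵ ╶─┘ ╷ ╵ ╷ │
│↑ ↲    │   │ │
└───────┴───┴─┘

Path to Q:

┌─────────┬───┐
│A → → ↓  │   │
├─────╴ ╷ └─╴ │
│Q ← ← ↲│     │
├───────┴───┐ │
│           │ │
│ ┌───┐ ╷ ┌─┘ │
│ │   │ │ │   │
│ └─╴ │ └─┘ ┌─┤
│     │     │ │
├─┬─╴ ├───┬─┘ │
│ │   │   │   │
│ ╵ ╶─┘ ╷ ╵ ╷ │
│       │   │ │
└───────┴───┴─┘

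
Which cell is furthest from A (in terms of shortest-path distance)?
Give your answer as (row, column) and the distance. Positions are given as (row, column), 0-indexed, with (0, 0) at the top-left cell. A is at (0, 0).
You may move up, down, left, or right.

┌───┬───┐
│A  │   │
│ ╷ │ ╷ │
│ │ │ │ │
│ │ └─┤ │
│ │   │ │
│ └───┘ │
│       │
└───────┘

Computing BFS distances from A to all cells:
Furthest cell: (1, 2)
Distance: 11 steps

Path from A to the furthest cell:

┌───┬───┐
│A  │↓ ↰│
│ ╷ │ ╷ │
│↓│ │B│↑│
│ │ └─┤ │
│↓│   │↑│
│ └───┘ │
│↳ → → ↑│
└───────┘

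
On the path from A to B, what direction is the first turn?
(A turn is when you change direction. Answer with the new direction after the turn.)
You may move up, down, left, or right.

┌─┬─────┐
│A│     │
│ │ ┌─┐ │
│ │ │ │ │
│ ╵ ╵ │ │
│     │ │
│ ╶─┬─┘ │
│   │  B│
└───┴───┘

Directions: down, down, right, up, up, right, right, down, down, down
First turn direction: right

Solution:

┌─┬─────┐
│A│↱ → ↓│
│ │ ┌─┐ │
│↓│↑│ │↓│
│ ╵ ╵ │ │
│↳ ↑  │↓│
│ ╶─┬─┘ │
│   │  B│
└───┴───┘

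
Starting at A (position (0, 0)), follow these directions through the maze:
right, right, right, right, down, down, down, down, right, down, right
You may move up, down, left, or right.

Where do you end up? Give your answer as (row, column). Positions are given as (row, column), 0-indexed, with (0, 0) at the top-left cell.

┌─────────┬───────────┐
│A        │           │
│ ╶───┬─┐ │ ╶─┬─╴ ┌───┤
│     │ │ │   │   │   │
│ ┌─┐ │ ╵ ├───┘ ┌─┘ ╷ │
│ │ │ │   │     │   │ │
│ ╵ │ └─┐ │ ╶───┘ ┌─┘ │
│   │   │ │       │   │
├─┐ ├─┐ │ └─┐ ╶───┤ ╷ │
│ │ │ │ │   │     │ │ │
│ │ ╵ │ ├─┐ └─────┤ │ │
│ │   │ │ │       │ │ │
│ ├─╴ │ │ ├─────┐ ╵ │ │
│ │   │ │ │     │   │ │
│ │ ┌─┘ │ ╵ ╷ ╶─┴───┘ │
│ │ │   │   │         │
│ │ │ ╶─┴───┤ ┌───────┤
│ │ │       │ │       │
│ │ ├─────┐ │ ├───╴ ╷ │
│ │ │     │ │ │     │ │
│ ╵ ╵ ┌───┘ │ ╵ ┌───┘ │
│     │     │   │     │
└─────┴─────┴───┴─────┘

Following directions step by step:
Start: (0, 0)
  right: (0, 0) → (0, 1)
  right: (0, 1) → (0, 2)
  right: (0, 2) → (0, 3)
  right: (0, 3) → (0, 4)
  down: (0, 4) → (1, 4)
  down: (1, 4) → (2, 4)
  down: (2, 4) → (3, 4)
  down: (3, 4) → (4, 4)
  right: (4, 4) → (4, 5)
  down: (4, 5) → (5, 5)
  right: (5, 5) → (5, 6)
Final position: (5, 6)

Path taken:

┌─────────┬───────────┐
│A → → → ↓│           │
│ ╶───┬─┐ │ ╶─┬─╴ ┌───┤
│     │ │↓│   │   │   │
│ ┌─┐ │ ╵ ├───┘ ┌─┘ ╷ │
│ │ │ │  ↓│     │   │ │
│ ╵ │ └─┐ │ ╶───┘ ┌─┘ │
│   │   │↓│       │   │
├─┐ ├─┐ │ └─┐ ╶───┤ ╷ │
│ │ │ │ │↳ ↓│     │ │ │
│ │ ╵ │ ├─┐ └─────┤ │ │
│ │   │ │ │↳ B    │ │ │
│ ├─╴ │ │ ├─────┐ ╵ │ │
│ │   │ │ │     │   │ │
│ │ ┌─┘ │ ╵ ╷ ╶─┴───┘ │
│ │ │   │   │         │
│ │ │ ╶─┴───┤ ┌───────┤
│ │ │       │ │       │
│ │ ├─────┐ │ ├───╴ ╷ │
│ │ │     │ │ │     │ │
│ ╵ ╵ ┌───┘ │ ╵ ┌───┘ │
│     │     │   │     │
└─────┴─────┴───┴─────┘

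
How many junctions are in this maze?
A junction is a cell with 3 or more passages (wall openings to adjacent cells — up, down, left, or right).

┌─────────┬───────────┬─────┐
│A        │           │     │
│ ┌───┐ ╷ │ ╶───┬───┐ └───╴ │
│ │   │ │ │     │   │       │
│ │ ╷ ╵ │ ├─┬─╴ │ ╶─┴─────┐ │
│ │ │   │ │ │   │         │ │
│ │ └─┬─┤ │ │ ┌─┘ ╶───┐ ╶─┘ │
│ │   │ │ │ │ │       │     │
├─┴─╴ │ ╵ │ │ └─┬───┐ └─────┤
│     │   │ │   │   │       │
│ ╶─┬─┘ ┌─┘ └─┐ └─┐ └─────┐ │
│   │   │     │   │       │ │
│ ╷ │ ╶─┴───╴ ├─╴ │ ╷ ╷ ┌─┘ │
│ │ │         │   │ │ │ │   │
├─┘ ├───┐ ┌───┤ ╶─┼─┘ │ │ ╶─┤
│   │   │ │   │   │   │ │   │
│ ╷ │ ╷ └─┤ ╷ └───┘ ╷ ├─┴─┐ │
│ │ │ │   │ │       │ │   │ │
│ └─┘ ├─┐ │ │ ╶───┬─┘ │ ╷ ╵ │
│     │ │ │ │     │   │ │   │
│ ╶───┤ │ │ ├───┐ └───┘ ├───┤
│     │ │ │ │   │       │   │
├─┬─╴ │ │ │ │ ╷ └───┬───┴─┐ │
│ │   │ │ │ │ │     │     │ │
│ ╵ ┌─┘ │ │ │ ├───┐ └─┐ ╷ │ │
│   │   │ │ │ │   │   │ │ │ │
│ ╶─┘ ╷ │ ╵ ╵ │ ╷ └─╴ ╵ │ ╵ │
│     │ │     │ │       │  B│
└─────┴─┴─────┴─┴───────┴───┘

Checking each cell for number of passages:

Junctions found (3+ passages):
  (0, 3): 3 passages
  (1, 13): 3 passages
  (2, 8): 3 passages
  (2, 11): 3 passages
  (3, 8): 3 passages
  (4, 3): 3 passages
  (5, 0): 3 passages
  (5, 5): 3 passages
  (5, 9): 3 passages
  (5, 10): 3 passages
  (5, 11): 3 passages
  (6, 4): 3 passages
  (7, 1): 3 passages
  (7, 10): 3 passages
  (8, 6): 3 passages
  (9, 0): 3 passages
  (11, 11): 3 passages
  (12, 0): 3 passages
  (12, 3): 3 passages
  (13, 5): 3 passages
  (13, 10): 3 passages
Total junctions: 21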